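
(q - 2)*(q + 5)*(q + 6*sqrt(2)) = q^3 + 3*q^2 + 6*sqrt(2)*q^2 - 10*q + 18*sqrt(2)*q - 60*sqrt(2)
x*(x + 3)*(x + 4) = x^3 + 7*x^2 + 12*x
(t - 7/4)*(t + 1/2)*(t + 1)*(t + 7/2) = t^4 + 13*t^3/4 - 3*t^2 - 133*t/16 - 49/16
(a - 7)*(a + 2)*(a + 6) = a^3 + a^2 - 44*a - 84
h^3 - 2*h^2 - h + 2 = (h - 2)*(h - 1)*(h + 1)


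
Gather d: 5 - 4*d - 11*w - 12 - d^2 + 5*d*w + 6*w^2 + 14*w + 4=-d^2 + d*(5*w - 4) + 6*w^2 + 3*w - 3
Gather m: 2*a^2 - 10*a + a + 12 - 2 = 2*a^2 - 9*a + 10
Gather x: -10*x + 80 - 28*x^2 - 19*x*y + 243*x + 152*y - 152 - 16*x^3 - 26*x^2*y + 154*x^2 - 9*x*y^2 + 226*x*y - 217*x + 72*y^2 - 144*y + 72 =-16*x^3 + x^2*(126 - 26*y) + x*(-9*y^2 + 207*y + 16) + 72*y^2 + 8*y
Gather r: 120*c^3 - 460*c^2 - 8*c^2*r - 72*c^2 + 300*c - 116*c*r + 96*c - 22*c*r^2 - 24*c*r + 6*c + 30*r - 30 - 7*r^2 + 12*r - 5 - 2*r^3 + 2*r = 120*c^3 - 532*c^2 + 402*c - 2*r^3 + r^2*(-22*c - 7) + r*(-8*c^2 - 140*c + 44) - 35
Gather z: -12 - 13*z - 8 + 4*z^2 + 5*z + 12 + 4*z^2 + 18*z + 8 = 8*z^2 + 10*z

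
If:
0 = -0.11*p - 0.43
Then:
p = -3.91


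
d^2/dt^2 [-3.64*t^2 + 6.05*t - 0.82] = -7.28000000000000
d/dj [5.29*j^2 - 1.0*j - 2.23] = 10.58*j - 1.0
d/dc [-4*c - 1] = -4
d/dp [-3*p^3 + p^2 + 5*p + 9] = -9*p^2 + 2*p + 5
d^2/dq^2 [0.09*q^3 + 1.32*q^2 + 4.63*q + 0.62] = 0.54*q + 2.64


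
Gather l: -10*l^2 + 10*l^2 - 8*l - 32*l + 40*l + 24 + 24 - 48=0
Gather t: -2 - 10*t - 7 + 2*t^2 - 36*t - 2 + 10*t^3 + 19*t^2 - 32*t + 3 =10*t^3 + 21*t^2 - 78*t - 8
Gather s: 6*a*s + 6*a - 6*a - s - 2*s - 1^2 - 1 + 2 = s*(6*a - 3)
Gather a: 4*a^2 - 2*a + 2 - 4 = 4*a^2 - 2*a - 2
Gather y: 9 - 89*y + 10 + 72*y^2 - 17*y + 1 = 72*y^2 - 106*y + 20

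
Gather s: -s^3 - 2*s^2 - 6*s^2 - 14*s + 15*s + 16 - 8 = -s^3 - 8*s^2 + s + 8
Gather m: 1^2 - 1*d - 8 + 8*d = 7*d - 7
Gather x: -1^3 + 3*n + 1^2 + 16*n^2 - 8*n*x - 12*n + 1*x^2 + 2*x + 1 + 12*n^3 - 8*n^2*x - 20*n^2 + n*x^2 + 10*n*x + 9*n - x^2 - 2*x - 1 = 12*n^3 - 4*n^2 + n*x^2 + x*(-8*n^2 + 2*n)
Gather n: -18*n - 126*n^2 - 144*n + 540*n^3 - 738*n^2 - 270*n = 540*n^3 - 864*n^2 - 432*n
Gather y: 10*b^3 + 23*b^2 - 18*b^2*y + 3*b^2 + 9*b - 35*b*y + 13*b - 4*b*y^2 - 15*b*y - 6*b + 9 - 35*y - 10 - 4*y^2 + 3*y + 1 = 10*b^3 + 26*b^2 + 16*b + y^2*(-4*b - 4) + y*(-18*b^2 - 50*b - 32)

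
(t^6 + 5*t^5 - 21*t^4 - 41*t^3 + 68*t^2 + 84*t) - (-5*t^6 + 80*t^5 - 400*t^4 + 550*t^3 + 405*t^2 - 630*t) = 6*t^6 - 75*t^5 + 379*t^4 - 591*t^3 - 337*t^2 + 714*t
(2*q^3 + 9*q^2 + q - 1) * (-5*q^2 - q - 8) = -10*q^5 - 47*q^4 - 30*q^3 - 68*q^2 - 7*q + 8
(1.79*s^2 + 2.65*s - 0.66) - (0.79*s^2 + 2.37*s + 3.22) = 1.0*s^2 + 0.28*s - 3.88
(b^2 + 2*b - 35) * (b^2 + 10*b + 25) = b^4 + 12*b^3 + 10*b^2 - 300*b - 875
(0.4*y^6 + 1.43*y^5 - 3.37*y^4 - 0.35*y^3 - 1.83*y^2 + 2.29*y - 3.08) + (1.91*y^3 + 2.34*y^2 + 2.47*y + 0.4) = 0.4*y^6 + 1.43*y^5 - 3.37*y^4 + 1.56*y^3 + 0.51*y^2 + 4.76*y - 2.68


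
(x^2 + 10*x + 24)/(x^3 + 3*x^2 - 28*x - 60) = (x + 4)/(x^2 - 3*x - 10)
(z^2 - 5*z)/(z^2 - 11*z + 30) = z/(z - 6)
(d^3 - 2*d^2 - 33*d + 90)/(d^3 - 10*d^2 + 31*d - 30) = (d + 6)/(d - 2)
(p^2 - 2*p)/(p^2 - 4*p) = (p - 2)/(p - 4)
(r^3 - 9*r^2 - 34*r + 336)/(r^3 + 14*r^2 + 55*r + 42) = (r^2 - 15*r + 56)/(r^2 + 8*r + 7)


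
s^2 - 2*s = s*(s - 2)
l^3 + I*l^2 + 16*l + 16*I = (l - 4*I)*(l + I)*(l + 4*I)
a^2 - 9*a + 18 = (a - 6)*(a - 3)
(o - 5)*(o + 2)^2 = o^3 - o^2 - 16*o - 20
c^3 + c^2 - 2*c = c*(c - 1)*(c + 2)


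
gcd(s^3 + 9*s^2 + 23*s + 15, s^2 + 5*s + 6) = s + 3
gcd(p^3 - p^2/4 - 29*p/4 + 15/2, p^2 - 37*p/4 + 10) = p - 5/4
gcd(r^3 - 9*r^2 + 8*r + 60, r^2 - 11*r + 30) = r^2 - 11*r + 30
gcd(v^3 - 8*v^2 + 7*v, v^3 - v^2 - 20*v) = v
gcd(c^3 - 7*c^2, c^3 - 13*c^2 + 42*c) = c^2 - 7*c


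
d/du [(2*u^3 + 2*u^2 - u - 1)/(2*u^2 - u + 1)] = 2*(2*u^4 - 2*u^3 + 3*u^2 + 4*u - 1)/(4*u^4 - 4*u^3 + 5*u^2 - 2*u + 1)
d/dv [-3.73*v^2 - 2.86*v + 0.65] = -7.46*v - 2.86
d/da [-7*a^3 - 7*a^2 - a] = -21*a^2 - 14*a - 1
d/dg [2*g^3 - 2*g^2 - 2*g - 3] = 6*g^2 - 4*g - 2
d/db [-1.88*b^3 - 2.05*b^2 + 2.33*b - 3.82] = -5.64*b^2 - 4.1*b + 2.33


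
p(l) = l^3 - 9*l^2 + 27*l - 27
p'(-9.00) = 432.00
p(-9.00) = -1728.00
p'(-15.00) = 972.00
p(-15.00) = -5832.00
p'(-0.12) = 29.20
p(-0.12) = -30.37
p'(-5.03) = 193.44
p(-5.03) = -517.78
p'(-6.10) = 248.43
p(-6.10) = -753.57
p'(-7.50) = 330.75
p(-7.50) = -1157.62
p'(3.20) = 0.12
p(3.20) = 0.01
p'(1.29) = 8.77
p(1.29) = -5.00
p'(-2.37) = 86.51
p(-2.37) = -154.85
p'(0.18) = 23.86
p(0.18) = -22.43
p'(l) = 3*l^2 - 18*l + 27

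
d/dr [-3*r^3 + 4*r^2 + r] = -9*r^2 + 8*r + 1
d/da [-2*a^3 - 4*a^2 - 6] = 2*a*(-3*a - 4)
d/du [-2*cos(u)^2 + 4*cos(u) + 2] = 4*(cos(u) - 1)*sin(u)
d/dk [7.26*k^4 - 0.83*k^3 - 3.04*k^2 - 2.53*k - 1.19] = 29.04*k^3 - 2.49*k^2 - 6.08*k - 2.53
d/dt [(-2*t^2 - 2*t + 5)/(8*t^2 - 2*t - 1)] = 4*(5*t^2 - 19*t + 3)/(64*t^4 - 32*t^3 - 12*t^2 + 4*t + 1)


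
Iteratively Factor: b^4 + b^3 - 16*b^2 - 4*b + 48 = (b + 4)*(b^3 - 3*b^2 - 4*b + 12) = (b - 2)*(b + 4)*(b^2 - b - 6) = (b - 3)*(b - 2)*(b + 4)*(b + 2)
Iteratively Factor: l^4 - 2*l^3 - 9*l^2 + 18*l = (l - 3)*(l^3 + l^2 - 6*l) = l*(l - 3)*(l^2 + l - 6) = l*(l - 3)*(l + 3)*(l - 2)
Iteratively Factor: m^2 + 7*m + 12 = (m + 4)*(m + 3)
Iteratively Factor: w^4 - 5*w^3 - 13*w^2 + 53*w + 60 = (w + 3)*(w^3 - 8*w^2 + 11*w + 20) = (w - 5)*(w + 3)*(w^2 - 3*w - 4) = (w - 5)*(w + 1)*(w + 3)*(w - 4)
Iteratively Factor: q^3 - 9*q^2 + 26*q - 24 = (q - 4)*(q^2 - 5*q + 6) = (q - 4)*(q - 2)*(q - 3)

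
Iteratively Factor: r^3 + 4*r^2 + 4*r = (r + 2)*(r^2 + 2*r) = (r + 2)^2*(r)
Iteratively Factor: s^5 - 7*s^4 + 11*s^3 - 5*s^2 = (s - 1)*(s^4 - 6*s^3 + 5*s^2) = s*(s - 1)*(s^3 - 6*s^2 + 5*s) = s^2*(s - 1)*(s^2 - 6*s + 5) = s^2*(s - 5)*(s - 1)*(s - 1)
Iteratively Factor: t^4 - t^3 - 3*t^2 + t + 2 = (t + 1)*(t^3 - 2*t^2 - t + 2) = (t - 1)*(t + 1)*(t^2 - t - 2) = (t - 1)*(t + 1)^2*(t - 2)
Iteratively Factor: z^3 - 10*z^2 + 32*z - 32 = (z - 4)*(z^2 - 6*z + 8) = (z - 4)*(z - 2)*(z - 4)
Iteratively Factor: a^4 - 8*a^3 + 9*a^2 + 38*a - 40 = (a - 4)*(a^3 - 4*a^2 - 7*a + 10) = (a - 4)*(a + 2)*(a^2 - 6*a + 5) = (a - 5)*(a - 4)*(a + 2)*(a - 1)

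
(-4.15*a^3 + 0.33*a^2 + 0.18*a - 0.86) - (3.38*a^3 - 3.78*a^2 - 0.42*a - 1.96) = -7.53*a^3 + 4.11*a^2 + 0.6*a + 1.1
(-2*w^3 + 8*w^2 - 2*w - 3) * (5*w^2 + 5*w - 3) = -10*w^5 + 30*w^4 + 36*w^3 - 49*w^2 - 9*w + 9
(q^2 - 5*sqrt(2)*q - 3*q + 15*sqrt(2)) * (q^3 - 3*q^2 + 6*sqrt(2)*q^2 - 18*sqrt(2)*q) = q^5 - 6*q^4 + sqrt(2)*q^4 - 51*q^3 - 6*sqrt(2)*q^3 + 9*sqrt(2)*q^2 + 360*q^2 - 540*q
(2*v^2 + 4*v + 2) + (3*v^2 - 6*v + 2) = 5*v^2 - 2*v + 4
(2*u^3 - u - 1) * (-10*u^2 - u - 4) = -20*u^5 - 2*u^4 + 2*u^3 + 11*u^2 + 5*u + 4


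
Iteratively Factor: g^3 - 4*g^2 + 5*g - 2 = (g - 1)*(g^2 - 3*g + 2) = (g - 2)*(g - 1)*(g - 1)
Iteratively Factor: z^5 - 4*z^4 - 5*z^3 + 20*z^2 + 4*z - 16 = (z + 1)*(z^4 - 5*z^3 + 20*z - 16) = (z + 1)*(z + 2)*(z^3 - 7*z^2 + 14*z - 8) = (z - 2)*(z + 1)*(z + 2)*(z^2 - 5*z + 4) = (z - 4)*(z - 2)*(z + 1)*(z + 2)*(z - 1)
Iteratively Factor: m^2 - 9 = (m - 3)*(m + 3)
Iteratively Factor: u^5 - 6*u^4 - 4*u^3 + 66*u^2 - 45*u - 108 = (u + 1)*(u^4 - 7*u^3 + 3*u^2 + 63*u - 108) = (u - 3)*(u + 1)*(u^3 - 4*u^2 - 9*u + 36) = (u - 3)^2*(u + 1)*(u^2 - u - 12) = (u - 4)*(u - 3)^2*(u + 1)*(u + 3)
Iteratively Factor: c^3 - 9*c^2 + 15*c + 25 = (c + 1)*(c^2 - 10*c + 25) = (c - 5)*(c + 1)*(c - 5)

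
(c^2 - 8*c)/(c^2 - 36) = c*(c - 8)/(c^2 - 36)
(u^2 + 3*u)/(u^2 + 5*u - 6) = u*(u + 3)/(u^2 + 5*u - 6)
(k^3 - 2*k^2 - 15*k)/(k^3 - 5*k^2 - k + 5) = k*(k + 3)/(k^2 - 1)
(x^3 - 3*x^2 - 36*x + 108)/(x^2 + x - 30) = (x^2 - 9*x + 18)/(x - 5)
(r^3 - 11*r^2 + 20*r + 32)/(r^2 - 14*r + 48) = (r^2 - 3*r - 4)/(r - 6)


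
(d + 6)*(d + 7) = d^2 + 13*d + 42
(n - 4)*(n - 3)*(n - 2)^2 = n^4 - 11*n^3 + 44*n^2 - 76*n + 48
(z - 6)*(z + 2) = z^2 - 4*z - 12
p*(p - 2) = p^2 - 2*p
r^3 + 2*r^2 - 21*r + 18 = (r - 3)*(r - 1)*(r + 6)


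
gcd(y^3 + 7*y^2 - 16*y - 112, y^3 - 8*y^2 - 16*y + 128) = y^2 - 16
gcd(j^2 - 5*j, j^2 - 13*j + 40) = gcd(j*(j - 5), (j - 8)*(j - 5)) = j - 5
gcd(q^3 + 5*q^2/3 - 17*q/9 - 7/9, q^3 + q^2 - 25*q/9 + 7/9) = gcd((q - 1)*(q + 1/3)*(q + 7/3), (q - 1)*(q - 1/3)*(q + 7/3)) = q^2 + 4*q/3 - 7/3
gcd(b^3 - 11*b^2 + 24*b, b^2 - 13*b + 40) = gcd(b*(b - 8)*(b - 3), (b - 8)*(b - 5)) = b - 8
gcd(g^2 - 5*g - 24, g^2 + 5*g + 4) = 1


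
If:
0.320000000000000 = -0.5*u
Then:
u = -0.64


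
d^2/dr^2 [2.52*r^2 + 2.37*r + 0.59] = 5.04000000000000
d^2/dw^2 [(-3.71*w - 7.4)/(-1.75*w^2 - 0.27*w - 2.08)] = ((3.5*w + 0.27)*(3.71*w + 7.4)*(7.0*w + 0.54) - (38.955*w + 27.9034)*(1.75*w^2 + 0.27*w + 2.08))/(1.75*w^2 + 0.27*w + 2.08)^3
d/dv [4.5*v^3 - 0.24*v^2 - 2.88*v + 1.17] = 13.5*v^2 - 0.48*v - 2.88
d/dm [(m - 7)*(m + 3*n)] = 2*m + 3*n - 7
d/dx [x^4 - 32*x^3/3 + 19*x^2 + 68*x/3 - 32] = 4*x^3 - 32*x^2 + 38*x + 68/3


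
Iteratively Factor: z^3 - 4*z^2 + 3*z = (z - 1)*(z^2 - 3*z) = z*(z - 1)*(z - 3)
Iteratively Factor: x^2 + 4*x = (x + 4)*(x)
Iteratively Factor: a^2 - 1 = (a + 1)*(a - 1)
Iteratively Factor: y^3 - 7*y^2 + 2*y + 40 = (y + 2)*(y^2 - 9*y + 20) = (y - 5)*(y + 2)*(y - 4)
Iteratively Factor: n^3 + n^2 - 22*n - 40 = (n - 5)*(n^2 + 6*n + 8) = (n - 5)*(n + 2)*(n + 4)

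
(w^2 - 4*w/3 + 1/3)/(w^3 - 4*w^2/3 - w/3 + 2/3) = (3*w - 1)/(3*w^2 - w - 2)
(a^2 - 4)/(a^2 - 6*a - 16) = (a - 2)/(a - 8)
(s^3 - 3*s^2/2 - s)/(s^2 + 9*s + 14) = s*(2*s^2 - 3*s - 2)/(2*(s^2 + 9*s + 14))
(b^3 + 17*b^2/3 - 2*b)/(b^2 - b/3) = b + 6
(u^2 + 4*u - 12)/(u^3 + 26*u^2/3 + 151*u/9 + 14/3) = 9*(u - 2)/(9*u^2 + 24*u + 7)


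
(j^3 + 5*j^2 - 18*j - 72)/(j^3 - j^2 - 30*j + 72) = (j + 3)/(j - 3)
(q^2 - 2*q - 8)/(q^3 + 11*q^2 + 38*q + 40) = (q - 4)/(q^2 + 9*q + 20)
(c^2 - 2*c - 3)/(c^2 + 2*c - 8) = (c^2 - 2*c - 3)/(c^2 + 2*c - 8)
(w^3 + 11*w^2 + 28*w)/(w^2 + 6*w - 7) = w*(w + 4)/(w - 1)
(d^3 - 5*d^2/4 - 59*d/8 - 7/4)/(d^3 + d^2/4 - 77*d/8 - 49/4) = (4*d + 1)/(4*d + 7)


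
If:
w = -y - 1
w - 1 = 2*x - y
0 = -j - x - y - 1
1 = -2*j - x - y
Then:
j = 0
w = -1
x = -1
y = 0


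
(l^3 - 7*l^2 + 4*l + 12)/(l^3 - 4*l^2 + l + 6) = (l - 6)/(l - 3)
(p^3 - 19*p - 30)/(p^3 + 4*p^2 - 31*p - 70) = (p + 3)/(p + 7)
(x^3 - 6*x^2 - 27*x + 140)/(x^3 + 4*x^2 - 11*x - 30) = (x^2 - 11*x + 28)/(x^2 - x - 6)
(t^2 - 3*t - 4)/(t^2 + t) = (t - 4)/t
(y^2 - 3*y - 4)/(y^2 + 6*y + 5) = (y - 4)/(y + 5)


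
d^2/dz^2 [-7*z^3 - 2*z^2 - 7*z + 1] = -42*z - 4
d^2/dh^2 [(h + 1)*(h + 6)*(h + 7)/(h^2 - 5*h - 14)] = 8*(41*h^3 + 231*h^2 + 567*h + 133)/(h^6 - 15*h^5 + 33*h^4 + 295*h^3 - 462*h^2 - 2940*h - 2744)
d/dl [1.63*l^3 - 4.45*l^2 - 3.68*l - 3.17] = 4.89*l^2 - 8.9*l - 3.68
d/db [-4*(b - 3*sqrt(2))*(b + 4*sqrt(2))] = -8*b - 4*sqrt(2)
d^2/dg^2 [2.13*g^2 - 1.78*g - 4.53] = 4.26000000000000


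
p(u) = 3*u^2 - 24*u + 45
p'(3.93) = -0.42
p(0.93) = 25.27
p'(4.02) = 0.12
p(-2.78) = 134.91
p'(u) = 6*u - 24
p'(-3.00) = -42.00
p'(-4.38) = -50.28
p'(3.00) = -6.00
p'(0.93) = -18.42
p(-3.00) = 144.00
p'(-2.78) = -40.68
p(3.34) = -1.69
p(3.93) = -2.99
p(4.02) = -3.00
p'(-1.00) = -30.00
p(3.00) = 0.00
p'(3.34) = -3.96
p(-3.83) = 180.93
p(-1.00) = 72.00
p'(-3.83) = -46.98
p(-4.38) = 207.67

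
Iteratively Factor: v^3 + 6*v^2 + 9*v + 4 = (v + 4)*(v^2 + 2*v + 1) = (v + 1)*(v + 4)*(v + 1)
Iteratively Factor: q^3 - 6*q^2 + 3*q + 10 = (q + 1)*(q^2 - 7*q + 10) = (q - 2)*(q + 1)*(q - 5)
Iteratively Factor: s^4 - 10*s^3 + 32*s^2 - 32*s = (s - 4)*(s^3 - 6*s^2 + 8*s) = (s - 4)*(s - 2)*(s^2 - 4*s) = s*(s - 4)*(s - 2)*(s - 4)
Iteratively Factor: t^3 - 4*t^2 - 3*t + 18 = (t + 2)*(t^2 - 6*t + 9) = (t - 3)*(t + 2)*(t - 3)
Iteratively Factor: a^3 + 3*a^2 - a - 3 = (a - 1)*(a^2 + 4*a + 3) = (a - 1)*(a + 3)*(a + 1)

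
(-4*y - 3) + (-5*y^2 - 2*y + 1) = -5*y^2 - 6*y - 2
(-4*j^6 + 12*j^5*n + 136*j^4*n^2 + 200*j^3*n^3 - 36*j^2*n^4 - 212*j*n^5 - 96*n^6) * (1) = -4*j^6 + 12*j^5*n + 136*j^4*n^2 + 200*j^3*n^3 - 36*j^2*n^4 - 212*j*n^5 - 96*n^6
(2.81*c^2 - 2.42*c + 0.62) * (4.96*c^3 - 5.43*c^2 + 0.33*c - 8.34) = 13.9376*c^5 - 27.2615*c^4 + 17.1431*c^3 - 27.6006*c^2 + 20.3874*c - 5.1708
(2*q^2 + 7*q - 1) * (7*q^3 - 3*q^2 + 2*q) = 14*q^5 + 43*q^4 - 24*q^3 + 17*q^2 - 2*q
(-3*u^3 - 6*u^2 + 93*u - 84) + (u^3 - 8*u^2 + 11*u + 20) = -2*u^3 - 14*u^2 + 104*u - 64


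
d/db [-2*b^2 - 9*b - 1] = -4*b - 9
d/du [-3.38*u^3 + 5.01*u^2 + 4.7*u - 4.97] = -10.14*u^2 + 10.02*u + 4.7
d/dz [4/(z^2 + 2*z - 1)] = 8*(-z - 1)/(z^2 + 2*z - 1)^2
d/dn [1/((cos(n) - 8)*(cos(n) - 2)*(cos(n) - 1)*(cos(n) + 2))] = (4*cos(n)^3 - 27*cos(n)^2 + 8*cos(n) + 36)*sin(n)/((cos(n) - 8)^2*(cos(n) - 2)^2*(cos(n) - 1)^2*(cos(n) + 2)^2)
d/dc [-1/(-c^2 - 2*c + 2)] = 2*(-c - 1)/(c^2 + 2*c - 2)^2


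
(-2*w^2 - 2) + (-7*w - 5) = -2*w^2 - 7*w - 7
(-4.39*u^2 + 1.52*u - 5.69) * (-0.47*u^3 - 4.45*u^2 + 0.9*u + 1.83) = 2.0633*u^5 + 18.8211*u^4 - 8.0407*u^3 + 18.6548*u^2 - 2.3394*u - 10.4127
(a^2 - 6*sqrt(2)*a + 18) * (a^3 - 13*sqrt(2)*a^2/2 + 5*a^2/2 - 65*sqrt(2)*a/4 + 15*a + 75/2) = a^5 - 25*sqrt(2)*a^4/2 + 5*a^4/2 - 125*sqrt(2)*a^3/4 + 111*a^3 - 207*sqrt(2)*a^2 + 555*a^2/2 - 1035*sqrt(2)*a/2 + 270*a + 675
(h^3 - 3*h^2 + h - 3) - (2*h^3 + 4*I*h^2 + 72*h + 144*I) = -h^3 - 3*h^2 - 4*I*h^2 - 71*h - 3 - 144*I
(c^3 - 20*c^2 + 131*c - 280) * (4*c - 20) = 4*c^4 - 100*c^3 + 924*c^2 - 3740*c + 5600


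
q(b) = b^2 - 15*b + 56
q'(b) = 2*b - 15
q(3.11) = 19.02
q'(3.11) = -8.78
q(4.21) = 10.57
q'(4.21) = -6.58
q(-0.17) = 58.58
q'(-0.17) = -15.34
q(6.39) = 0.98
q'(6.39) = -2.22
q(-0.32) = 60.90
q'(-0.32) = -15.64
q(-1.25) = 76.31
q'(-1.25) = -17.50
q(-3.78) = 126.99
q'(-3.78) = -22.56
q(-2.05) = 90.95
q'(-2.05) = -19.10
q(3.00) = 20.00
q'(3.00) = -9.00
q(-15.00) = 506.00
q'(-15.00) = -45.00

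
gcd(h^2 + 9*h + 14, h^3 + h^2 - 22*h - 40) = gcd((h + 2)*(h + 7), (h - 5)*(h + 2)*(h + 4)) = h + 2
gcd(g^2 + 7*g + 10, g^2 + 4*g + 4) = g + 2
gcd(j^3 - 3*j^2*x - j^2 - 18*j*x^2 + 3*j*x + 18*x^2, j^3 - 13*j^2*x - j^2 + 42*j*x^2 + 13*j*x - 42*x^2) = -j^2 + 6*j*x + j - 6*x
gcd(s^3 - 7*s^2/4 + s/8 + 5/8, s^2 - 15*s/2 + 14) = 1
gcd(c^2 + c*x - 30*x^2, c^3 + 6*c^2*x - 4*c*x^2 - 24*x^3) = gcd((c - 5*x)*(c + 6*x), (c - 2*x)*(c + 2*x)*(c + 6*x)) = c + 6*x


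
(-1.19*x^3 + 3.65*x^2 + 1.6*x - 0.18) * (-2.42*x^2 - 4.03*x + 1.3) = 2.8798*x^5 - 4.0373*x^4 - 20.1285*x^3 - 1.2674*x^2 + 2.8054*x - 0.234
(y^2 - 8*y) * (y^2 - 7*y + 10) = y^4 - 15*y^3 + 66*y^2 - 80*y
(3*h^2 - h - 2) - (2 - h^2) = 4*h^2 - h - 4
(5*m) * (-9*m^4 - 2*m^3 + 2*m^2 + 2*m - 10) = -45*m^5 - 10*m^4 + 10*m^3 + 10*m^2 - 50*m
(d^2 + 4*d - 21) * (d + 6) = d^3 + 10*d^2 + 3*d - 126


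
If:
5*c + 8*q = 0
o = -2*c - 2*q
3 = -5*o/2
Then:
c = 8/5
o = -6/5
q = -1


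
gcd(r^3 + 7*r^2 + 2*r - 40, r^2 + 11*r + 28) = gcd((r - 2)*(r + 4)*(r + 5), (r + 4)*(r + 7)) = r + 4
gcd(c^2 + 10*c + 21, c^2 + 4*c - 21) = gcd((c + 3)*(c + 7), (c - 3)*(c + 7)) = c + 7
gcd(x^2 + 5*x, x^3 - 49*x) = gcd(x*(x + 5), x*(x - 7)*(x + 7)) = x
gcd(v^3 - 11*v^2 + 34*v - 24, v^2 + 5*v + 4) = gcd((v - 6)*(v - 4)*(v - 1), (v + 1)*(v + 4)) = 1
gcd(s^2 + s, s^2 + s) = s^2 + s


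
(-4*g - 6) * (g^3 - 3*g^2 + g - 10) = -4*g^4 + 6*g^3 + 14*g^2 + 34*g + 60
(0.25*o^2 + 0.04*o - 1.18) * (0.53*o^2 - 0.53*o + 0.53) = 0.1325*o^4 - 0.1113*o^3 - 0.5141*o^2 + 0.6466*o - 0.6254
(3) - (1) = 2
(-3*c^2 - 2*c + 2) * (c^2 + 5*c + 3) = -3*c^4 - 17*c^3 - 17*c^2 + 4*c + 6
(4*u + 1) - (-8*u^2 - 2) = 8*u^2 + 4*u + 3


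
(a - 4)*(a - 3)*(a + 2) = a^3 - 5*a^2 - 2*a + 24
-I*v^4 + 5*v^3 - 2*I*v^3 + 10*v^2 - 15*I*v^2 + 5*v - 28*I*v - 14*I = (v + 1)*(v - 2*I)*(v + 7*I)*(-I*v - I)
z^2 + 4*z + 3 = (z + 1)*(z + 3)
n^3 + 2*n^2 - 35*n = n*(n - 5)*(n + 7)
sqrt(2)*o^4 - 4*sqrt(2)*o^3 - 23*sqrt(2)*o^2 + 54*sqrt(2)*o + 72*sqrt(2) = (o - 6)*(o - 3)*(o + 4)*(sqrt(2)*o + sqrt(2))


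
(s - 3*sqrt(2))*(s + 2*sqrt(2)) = s^2 - sqrt(2)*s - 12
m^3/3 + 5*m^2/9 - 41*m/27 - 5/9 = (m/3 + 1)*(m - 5/3)*(m + 1/3)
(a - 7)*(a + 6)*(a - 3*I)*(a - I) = a^4 - a^3 - 4*I*a^3 - 45*a^2 + 4*I*a^2 + 3*a + 168*I*a + 126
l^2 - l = l*(l - 1)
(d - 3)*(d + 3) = d^2 - 9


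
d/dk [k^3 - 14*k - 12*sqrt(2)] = 3*k^2 - 14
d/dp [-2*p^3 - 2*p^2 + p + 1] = -6*p^2 - 4*p + 1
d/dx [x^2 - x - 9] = 2*x - 1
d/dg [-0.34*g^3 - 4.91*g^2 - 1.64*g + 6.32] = -1.02*g^2 - 9.82*g - 1.64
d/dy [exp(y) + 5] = exp(y)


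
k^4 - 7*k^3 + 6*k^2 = k^2*(k - 6)*(k - 1)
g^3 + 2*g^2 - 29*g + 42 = (g - 3)*(g - 2)*(g + 7)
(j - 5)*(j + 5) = j^2 - 25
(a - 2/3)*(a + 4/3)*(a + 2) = a^3 + 8*a^2/3 + 4*a/9 - 16/9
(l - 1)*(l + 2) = l^2 + l - 2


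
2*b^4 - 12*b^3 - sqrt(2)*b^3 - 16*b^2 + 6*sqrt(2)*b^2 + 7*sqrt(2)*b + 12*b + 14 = (b - 7)*(b - sqrt(2))*(sqrt(2)*b + 1)*(sqrt(2)*b + sqrt(2))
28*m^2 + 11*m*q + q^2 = (4*m + q)*(7*m + q)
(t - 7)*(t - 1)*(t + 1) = t^3 - 7*t^2 - t + 7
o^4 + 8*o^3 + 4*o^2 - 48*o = o*(o - 2)*(o + 4)*(o + 6)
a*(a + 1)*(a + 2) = a^3 + 3*a^2 + 2*a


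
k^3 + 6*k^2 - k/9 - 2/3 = (k - 1/3)*(k + 1/3)*(k + 6)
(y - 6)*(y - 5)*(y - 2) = y^3 - 13*y^2 + 52*y - 60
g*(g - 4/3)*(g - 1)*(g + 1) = g^4 - 4*g^3/3 - g^2 + 4*g/3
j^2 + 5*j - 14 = (j - 2)*(j + 7)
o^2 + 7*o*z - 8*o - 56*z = (o - 8)*(o + 7*z)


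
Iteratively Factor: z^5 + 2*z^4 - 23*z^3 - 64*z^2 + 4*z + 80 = (z + 4)*(z^4 - 2*z^3 - 15*z^2 - 4*z + 20) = (z + 2)*(z + 4)*(z^3 - 4*z^2 - 7*z + 10) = (z + 2)^2*(z + 4)*(z^2 - 6*z + 5) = (z - 1)*(z + 2)^2*(z + 4)*(z - 5)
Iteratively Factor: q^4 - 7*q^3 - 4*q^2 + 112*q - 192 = (q - 4)*(q^3 - 3*q^2 - 16*q + 48) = (q - 4)*(q + 4)*(q^2 - 7*q + 12) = (q - 4)^2*(q + 4)*(q - 3)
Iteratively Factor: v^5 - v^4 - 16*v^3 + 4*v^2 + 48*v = (v)*(v^4 - v^3 - 16*v^2 + 4*v + 48) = v*(v - 2)*(v^3 + v^2 - 14*v - 24) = v*(v - 4)*(v - 2)*(v^2 + 5*v + 6) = v*(v - 4)*(v - 2)*(v + 3)*(v + 2)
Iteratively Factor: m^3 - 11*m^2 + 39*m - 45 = (m - 5)*(m^2 - 6*m + 9) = (m - 5)*(m - 3)*(m - 3)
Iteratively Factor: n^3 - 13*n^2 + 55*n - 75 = (n - 5)*(n^2 - 8*n + 15) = (n - 5)^2*(n - 3)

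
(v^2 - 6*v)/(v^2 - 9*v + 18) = v/(v - 3)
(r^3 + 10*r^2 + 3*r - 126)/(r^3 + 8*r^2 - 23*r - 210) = (r - 3)/(r - 5)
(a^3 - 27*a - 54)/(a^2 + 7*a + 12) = (a^2 - 3*a - 18)/(a + 4)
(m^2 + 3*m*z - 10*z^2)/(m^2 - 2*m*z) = (m + 5*z)/m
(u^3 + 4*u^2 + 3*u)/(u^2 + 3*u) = u + 1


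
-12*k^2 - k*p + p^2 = (-4*k + p)*(3*k + p)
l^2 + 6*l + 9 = (l + 3)^2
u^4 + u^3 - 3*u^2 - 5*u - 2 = (u - 2)*(u + 1)^3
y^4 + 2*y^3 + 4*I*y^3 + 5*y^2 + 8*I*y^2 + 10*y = y*(y + 2)*(y - I)*(y + 5*I)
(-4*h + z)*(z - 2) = -4*h*z + 8*h + z^2 - 2*z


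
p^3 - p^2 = p^2*(p - 1)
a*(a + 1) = a^2 + a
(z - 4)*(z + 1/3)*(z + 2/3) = z^3 - 3*z^2 - 34*z/9 - 8/9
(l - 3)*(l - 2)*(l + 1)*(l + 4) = l^4 - 15*l^2 + 10*l + 24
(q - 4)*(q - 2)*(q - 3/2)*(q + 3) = q^4 - 9*q^3/2 - 11*q^2/2 + 39*q - 36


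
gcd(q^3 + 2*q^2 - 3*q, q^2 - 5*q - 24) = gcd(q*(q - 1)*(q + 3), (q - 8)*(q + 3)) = q + 3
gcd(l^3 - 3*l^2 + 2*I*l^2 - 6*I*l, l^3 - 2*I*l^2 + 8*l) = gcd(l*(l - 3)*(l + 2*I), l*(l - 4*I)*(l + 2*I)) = l^2 + 2*I*l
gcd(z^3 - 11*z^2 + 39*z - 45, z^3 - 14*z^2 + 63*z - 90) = z^2 - 8*z + 15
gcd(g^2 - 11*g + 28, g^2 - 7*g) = g - 7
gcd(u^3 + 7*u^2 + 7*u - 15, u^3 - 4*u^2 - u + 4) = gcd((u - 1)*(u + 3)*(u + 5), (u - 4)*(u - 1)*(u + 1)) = u - 1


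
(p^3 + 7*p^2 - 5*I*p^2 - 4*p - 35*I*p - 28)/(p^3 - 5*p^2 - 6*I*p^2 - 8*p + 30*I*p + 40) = (p^2 + p*(7 - I) - 7*I)/(p^2 - p*(5 + 2*I) + 10*I)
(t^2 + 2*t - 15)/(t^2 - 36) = (t^2 + 2*t - 15)/(t^2 - 36)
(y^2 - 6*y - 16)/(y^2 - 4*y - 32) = (y + 2)/(y + 4)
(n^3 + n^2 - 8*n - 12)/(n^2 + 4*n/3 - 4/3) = 3*(n^2 - n - 6)/(3*n - 2)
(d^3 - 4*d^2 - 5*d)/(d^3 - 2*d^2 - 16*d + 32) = d*(d^2 - 4*d - 5)/(d^3 - 2*d^2 - 16*d + 32)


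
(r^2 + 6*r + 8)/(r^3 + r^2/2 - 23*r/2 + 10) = 2*(r + 2)/(2*r^2 - 7*r + 5)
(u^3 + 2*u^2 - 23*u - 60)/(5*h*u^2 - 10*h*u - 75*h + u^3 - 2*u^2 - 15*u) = (u + 4)/(5*h + u)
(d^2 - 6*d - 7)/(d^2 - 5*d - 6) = (d - 7)/(d - 6)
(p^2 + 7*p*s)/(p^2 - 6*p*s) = (p + 7*s)/(p - 6*s)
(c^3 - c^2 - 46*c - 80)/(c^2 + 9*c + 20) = (c^2 - 6*c - 16)/(c + 4)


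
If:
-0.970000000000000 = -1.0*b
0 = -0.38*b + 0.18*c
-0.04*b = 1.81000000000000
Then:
No Solution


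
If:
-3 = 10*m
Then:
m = -3/10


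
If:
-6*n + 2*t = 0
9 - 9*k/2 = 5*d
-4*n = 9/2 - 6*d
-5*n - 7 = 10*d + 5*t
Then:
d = 31/80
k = 113/72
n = -87/160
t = -261/160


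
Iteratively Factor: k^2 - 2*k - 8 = (k + 2)*(k - 4)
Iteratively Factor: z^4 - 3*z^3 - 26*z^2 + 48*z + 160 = (z + 4)*(z^3 - 7*z^2 + 2*z + 40) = (z - 4)*(z + 4)*(z^2 - 3*z - 10) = (z - 4)*(z + 2)*(z + 4)*(z - 5)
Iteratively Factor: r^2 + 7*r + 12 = (r + 4)*(r + 3)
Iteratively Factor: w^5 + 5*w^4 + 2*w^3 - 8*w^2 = (w + 2)*(w^4 + 3*w^3 - 4*w^2) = (w + 2)*(w + 4)*(w^3 - w^2) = w*(w + 2)*(w + 4)*(w^2 - w) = w*(w - 1)*(w + 2)*(w + 4)*(w)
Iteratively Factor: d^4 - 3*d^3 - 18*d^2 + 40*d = (d - 5)*(d^3 + 2*d^2 - 8*d) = (d - 5)*(d - 2)*(d^2 + 4*d) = (d - 5)*(d - 2)*(d + 4)*(d)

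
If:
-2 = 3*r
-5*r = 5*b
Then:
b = 2/3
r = -2/3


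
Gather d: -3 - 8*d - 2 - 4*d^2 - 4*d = -4*d^2 - 12*d - 5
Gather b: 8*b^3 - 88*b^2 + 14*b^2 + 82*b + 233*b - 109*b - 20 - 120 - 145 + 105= 8*b^3 - 74*b^2 + 206*b - 180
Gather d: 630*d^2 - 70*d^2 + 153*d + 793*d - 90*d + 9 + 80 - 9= 560*d^2 + 856*d + 80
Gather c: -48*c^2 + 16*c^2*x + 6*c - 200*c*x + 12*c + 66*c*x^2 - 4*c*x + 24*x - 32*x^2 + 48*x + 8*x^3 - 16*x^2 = c^2*(16*x - 48) + c*(66*x^2 - 204*x + 18) + 8*x^3 - 48*x^2 + 72*x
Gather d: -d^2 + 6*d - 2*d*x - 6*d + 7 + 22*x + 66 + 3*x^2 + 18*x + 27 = -d^2 - 2*d*x + 3*x^2 + 40*x + 100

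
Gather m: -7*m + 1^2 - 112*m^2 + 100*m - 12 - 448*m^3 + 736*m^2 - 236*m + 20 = -448*m^3 + 624*m^2 - 143*m + 9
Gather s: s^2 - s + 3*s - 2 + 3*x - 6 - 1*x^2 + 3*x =s^2 + 2*s - x^2 + 6*x - 8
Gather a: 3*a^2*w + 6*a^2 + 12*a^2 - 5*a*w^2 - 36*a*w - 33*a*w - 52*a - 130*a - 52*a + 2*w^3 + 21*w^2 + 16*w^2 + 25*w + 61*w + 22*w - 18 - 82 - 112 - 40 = a^2*(3*w + 18) + a*(-5*w^2 - 69*w - 234) + 2*w^3 + 37*w^2 + 108*w - 252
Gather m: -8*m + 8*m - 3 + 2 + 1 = 0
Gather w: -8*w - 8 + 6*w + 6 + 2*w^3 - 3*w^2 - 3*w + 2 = 2*w^3 - 3*w^2 - 5*w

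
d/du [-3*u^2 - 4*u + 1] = -6*u - 4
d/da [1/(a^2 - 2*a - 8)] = 2*(1 - a)/(-a^2 + 2*a + 8)^2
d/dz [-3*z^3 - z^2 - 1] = z*(-9*z - 2)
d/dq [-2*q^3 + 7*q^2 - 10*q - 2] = -6*q^2 + 14*q - 10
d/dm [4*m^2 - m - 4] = 8*m - 1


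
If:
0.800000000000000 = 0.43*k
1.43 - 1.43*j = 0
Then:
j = 1.00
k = 1.86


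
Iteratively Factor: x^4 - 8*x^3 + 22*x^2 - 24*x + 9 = (x - 3)*(x^3 - 5*x^2 + 7*x - 3) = (x - 3)*(x - 1)*(x^2 - 4*x + 3) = (x - 3)^2*(x - 1)*(x - 1)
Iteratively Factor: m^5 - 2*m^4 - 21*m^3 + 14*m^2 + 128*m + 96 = (m - 4)*(m^4 + 2*m^3 - 13*m^2 - 38*m - 24) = (m - 4)*(m + 1)*(m^3 + m^2 - 14*m - 24) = (m - 4)^2*(m + 1)*(m^2 + 5*m + 6) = (m - 4)^2*(m + 1)*(m + 2)*(m + 3)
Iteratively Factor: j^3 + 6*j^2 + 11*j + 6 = (j + 2)*(j^2 + 4*j + 3) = (j + 2)*(j + 3)*(j + 1)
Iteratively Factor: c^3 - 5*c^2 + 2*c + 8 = (c - 2)*(c^2 - 3*c - 4) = (c - 2)*(c + 1)*(c - 4)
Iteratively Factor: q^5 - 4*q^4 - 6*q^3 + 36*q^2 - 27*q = (q - 1)*(q^4 - 3*q^3 - 9*q^2 + 27*q) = (q - 3)*(q - 1)*(q^3 - 9*q) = q*(q - 3)*(q - 1)*(q^2 - 9) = q*(q - 3)^2*(q - 1)*(q + 3)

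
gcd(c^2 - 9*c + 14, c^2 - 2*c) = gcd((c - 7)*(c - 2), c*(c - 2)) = c - 2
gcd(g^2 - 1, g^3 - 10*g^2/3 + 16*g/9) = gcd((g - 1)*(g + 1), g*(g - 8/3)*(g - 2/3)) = 1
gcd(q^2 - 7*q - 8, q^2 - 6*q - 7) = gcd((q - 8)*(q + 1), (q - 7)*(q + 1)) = q + 1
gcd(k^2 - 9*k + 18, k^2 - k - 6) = k - 3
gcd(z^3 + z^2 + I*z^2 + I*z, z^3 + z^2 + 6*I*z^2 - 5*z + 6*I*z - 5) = z^2 + z*(1 + I) + I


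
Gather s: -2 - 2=-4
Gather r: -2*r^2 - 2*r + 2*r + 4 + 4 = 8 - 2*r^2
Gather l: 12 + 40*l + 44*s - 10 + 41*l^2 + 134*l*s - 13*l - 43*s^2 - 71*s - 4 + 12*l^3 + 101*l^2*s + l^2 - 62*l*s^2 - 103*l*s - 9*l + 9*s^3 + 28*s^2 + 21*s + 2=12*l^3 + l^2*(101*s + 42) + l*(-62*s^2 + 31*s + 18) + 9*s^3 - 15*s^2 - 6*s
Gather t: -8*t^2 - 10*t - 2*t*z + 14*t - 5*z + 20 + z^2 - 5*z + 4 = -8*t^2 + t*(4 - 2*z) + z^2 - 10*z + 24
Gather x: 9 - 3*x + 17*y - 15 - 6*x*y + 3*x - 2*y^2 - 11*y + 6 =-6*x*y - 2*y^2 + 6*y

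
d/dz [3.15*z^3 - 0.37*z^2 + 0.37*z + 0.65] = 9.45*z^2 - 0.74*z + 0.37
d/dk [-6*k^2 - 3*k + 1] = -12*k - 3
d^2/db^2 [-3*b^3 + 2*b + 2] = -18*b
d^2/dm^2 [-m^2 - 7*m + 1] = -2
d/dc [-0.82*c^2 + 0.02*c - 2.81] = 0.02 - 1.64*c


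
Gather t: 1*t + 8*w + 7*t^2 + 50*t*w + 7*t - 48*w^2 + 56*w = 7*t^2 + t*(50*w + 8) - 48*w^2 + 64*w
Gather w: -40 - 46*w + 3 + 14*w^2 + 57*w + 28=14*w^2 + 11*w - 9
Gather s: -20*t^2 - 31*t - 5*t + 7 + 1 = -20*t^2 - 36*t + 8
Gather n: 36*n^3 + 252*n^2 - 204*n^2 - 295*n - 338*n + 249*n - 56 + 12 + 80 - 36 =36*n^3 + 48*n^2 - 384*n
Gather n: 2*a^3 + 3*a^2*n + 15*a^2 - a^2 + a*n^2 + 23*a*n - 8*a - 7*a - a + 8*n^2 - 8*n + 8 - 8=2*a^3 + 14*a^2 - 16*a + n^2*(a + 8) + n*(3*a^2 + 23*a - 8)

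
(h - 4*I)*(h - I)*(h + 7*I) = h^3 + 2*I*h^2 + 31*h - 28*I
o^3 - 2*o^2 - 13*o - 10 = (o - 5)*(o + 1)*(o + 2)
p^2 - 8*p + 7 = (p - 7)*(p - 1)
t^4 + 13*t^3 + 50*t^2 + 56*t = t*(t + 2)*(t + 4)*(t + 7)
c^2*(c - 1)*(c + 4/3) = c^4 + c^3/3 - 4*c^2/3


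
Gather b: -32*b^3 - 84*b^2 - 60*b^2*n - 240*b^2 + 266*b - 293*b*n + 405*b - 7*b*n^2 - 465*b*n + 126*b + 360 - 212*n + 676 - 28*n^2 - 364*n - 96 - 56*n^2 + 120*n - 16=-32*b^3 + b^2*(-60*n - 324) + b*(-7*n^2 - 758*n + 797) - 84*n^2 - 456*n + 924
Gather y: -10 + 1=-9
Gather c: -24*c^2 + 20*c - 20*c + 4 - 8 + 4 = -24*c^2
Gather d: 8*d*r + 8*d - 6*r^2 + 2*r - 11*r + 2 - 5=d*(8*r + 8) - 6*r^2 - 9*r - 3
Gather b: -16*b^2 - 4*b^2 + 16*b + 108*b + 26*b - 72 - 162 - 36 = -20*b^2 + 150*b - 270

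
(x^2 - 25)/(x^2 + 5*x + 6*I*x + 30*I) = (x - 5)/(x + 6*I)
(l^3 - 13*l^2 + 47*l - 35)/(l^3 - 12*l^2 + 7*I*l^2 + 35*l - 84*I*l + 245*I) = (l - 1)/(l + 7*I)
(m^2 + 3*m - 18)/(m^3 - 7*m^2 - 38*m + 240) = (m - 3)/(m^2 - 13*m + 40)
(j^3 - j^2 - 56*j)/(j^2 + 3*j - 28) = j*(j - 8)/(j - 4)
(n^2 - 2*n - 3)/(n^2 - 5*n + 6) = (n + 1)/(n - 2)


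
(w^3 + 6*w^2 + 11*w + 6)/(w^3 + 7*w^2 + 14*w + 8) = (w + 3)/(w + 4)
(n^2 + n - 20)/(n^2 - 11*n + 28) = (n + 5)/(n - 7)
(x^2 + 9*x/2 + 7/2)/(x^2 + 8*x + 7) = (x + 7/2)/(x + 7)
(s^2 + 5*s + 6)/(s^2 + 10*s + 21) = (s + 2)/(s + 7)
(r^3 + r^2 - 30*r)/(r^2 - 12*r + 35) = r*(r + 6)/(r - 7)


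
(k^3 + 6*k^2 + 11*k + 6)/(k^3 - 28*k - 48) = (k^2 + 4*k + 3)/(k^2 - 2*k - 24)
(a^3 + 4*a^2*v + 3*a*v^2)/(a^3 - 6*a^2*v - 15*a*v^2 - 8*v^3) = a*(-a - 3*v)/(-a^2 + 7*a*v + 8*v^2)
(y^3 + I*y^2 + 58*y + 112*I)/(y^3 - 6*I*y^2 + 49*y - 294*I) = (y^2 - 6*I*y + 16)/(y^2 - 13*I*y - 42)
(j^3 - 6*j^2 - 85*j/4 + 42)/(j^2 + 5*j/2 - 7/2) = (j^2 - 19*j/2 + 12)/(j - 1)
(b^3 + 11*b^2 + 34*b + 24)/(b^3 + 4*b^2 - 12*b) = (b^2 + 5*b + 4)/(b*(b - 2))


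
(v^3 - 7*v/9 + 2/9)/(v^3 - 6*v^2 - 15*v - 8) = (v^2 - v + 2/9)/(v^2 - 7*v - 8)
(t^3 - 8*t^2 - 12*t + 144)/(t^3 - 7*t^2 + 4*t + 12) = (t^2 - 2*t - 24)/(t^2 - t - 2)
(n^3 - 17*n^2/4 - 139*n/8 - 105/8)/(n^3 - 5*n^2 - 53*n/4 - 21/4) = (4*n + 5)/(2*(2*n + 1))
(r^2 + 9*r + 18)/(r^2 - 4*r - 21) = (r + 6)/(r - 7)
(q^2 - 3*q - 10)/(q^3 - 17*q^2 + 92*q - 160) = (q + 2)/(q^2 - 12*q + 32)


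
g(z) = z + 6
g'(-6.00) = 1.00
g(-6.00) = 0.00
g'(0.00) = 1.00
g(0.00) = 6.00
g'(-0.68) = 1.00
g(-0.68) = 5.32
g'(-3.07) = 1.00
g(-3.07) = 2.93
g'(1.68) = 1.00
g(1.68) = 7.68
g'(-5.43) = 1.00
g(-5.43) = 0.57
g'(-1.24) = 1.00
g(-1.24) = 4.76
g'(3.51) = 1.00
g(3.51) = 9.51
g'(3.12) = 1.00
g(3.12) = 9.12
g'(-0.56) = 1.00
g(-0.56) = 5.44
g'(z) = 1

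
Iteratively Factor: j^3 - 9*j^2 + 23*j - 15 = (j - 1)*(j^2 - 8*j + 15) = (j - 5)*(j - 1)*(j - 3)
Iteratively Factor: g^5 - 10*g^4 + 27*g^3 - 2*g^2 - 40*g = (g - 2)*(g^4 - 8*g^3 + 11*g^2 + 20*g) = (g - 5)*(g - 2)*(g^3 - 3*g^2 - 4*g) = (g - 5)*(g - 2)*(g + 1)*(g^2 - 4*g) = (g - 5)*(g - 4)*(g - 2)*(g + 1)*(g)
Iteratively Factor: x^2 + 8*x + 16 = (x + 4)*(x + 4)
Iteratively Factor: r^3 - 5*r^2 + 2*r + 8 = (r - 2)*(r^2 - 3*r - 4) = (r - 4)*(r - 2)*(r + 1)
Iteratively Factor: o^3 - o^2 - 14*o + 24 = (o - 2)*(o^2 + o - 12) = (o - 2)*(o + 4)*(o - 3)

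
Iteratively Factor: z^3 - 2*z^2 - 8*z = (z + 2)*(z^2 - 4*z) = (z - 4)*(z + 2)*(z)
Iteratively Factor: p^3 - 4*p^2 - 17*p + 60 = (p + 4)*(p^2 - 8*p + 15) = (p - 3)*(p + 4)*(p - 5)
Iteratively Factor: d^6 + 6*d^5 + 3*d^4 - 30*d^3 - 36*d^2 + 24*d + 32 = (d + 1)*(d^5 + 5*d^4 - 2*d^3 - 28*d^2 - 8*d + 32) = (d + 1)*(d + 4)*(d^4 + d^3 - 6*d^2 - 4*d + 8) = (d + 1)*(d + 2)*(d + 4)*(d^3 - d^2 - 4*d + 4) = (d + 1)*(d + 2)^2*(d + 4)*(d^2 - 3*d + 2) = (d - 2)*(d + 1)*(d + 2)^2*(d + 4)*(d - 1)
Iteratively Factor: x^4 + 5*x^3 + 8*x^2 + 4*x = (x)*(x^3 + 5*x^2 + 8*x + 4) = x*(x + 2)*(x^2 + 3*x + 2) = x*(x + 2)^2*(x + 1)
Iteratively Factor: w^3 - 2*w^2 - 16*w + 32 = (w + 4)*(w^2 - 6*w + 8) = (w - 2)*(w + 4)*(w - 4)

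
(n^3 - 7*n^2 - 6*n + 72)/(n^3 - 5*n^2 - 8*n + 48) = (n - 6)/(n - 4)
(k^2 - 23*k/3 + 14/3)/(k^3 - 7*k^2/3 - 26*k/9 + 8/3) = 3*(k - 7)/(3*k^2 - 5*k - 12)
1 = 1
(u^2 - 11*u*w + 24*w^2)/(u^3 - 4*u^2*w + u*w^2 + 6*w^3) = (u - 8*w)/(u^2 - u*w - 2*w^2)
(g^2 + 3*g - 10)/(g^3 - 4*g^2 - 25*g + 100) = (g - 2)/(g^2 - 9*g + 20)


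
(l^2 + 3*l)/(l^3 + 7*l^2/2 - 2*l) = 2*(l + 3)/(2*l^2 + 7*l - 4)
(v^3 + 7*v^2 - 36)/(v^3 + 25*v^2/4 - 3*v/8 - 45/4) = 8*(v^2 + v - 6)/(8*v^2 + 2*v - 15)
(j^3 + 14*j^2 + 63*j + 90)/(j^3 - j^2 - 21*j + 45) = (j^2 + 9*j + 18)/(j^2 - 6*j + 9)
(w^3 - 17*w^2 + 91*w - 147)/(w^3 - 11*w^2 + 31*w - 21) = (w - 7)/(w - 1)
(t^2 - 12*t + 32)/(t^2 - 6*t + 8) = (t - 8)/(t - 2)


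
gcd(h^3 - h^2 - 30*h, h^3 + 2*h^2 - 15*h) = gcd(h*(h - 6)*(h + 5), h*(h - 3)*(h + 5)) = h^2 + 5*h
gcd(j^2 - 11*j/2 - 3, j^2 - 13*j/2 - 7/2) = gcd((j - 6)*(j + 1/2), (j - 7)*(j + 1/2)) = j + 1/2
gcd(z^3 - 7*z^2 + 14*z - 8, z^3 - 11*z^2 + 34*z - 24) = z^2 - 5*z + 4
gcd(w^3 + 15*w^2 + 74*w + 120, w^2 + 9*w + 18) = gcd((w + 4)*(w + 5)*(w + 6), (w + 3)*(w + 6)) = w + 6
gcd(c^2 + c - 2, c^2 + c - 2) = c^2 + c - 2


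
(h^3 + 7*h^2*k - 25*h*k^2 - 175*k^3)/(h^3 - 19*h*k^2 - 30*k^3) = (h^2 + 12*h*k + 35*k^2)/(h^2 + 5*h*k + 6*k^2)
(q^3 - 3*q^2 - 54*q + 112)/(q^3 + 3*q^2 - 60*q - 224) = (q - 2)/(q + 4)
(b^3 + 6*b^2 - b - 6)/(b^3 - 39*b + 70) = (b^3 + 6*b^2 - b - 6)/(b^3 - 39*b + 70)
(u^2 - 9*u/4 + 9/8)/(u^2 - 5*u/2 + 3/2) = (u - 3/4)/(u - 1)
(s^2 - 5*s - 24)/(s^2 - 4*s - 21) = (s - 8)/(s - 7)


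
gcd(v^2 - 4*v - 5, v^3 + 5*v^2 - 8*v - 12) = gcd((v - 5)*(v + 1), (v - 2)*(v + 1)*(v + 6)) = v + 1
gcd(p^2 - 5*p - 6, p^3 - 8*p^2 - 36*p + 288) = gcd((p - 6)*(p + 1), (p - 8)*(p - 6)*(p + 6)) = p - 6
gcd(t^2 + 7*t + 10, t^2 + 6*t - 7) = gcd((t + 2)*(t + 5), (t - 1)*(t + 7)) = 1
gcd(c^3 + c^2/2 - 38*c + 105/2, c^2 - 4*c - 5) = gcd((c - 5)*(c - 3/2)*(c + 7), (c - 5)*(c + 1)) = c - 5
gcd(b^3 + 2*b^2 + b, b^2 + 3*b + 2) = b + 1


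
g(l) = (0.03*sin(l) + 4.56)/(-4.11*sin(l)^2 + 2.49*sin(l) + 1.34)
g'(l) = (8.22*sin(l)*cos(l) - 2.49*cos(l))*(0.03*sin(l) + 4.56)/(-4.11*sin(l)^2 + 2.49*sin(l) + 1.34)^2 + 0.03*cos(l)/(-4.11*sin(l)^2 + 2.49*sin(l) + 1.34)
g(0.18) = 2.76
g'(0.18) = -1.65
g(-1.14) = -1.05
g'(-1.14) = -1.01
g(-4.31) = 30.29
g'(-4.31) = -397.48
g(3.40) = 10.46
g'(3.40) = 106.55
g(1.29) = -74.15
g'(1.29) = 1795.35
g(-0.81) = -1.73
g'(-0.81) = -3.86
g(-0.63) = -2.92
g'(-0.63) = -11.17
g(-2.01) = -1.06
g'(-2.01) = 1.05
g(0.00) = 3.40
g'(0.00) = -6.30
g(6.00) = 14.08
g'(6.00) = -199.96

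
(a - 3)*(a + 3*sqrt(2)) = a^2 - 3*a + 3*sqrt(2)*a - 9*sqrt(2)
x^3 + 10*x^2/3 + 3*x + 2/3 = (x + 1/3)*(x + 1)*(x + 2)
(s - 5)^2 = s^2 - 10*s + 25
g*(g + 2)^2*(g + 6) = g^4 + 10*g^3 + 28*g^2 + 24*g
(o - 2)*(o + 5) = o^2 + 3*o - 10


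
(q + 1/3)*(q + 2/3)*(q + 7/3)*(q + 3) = q^4 + 19*q^3/3 + 113*q^2/9 + 221*q/27 + 14/9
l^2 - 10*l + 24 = (l - 6)*(l - 4)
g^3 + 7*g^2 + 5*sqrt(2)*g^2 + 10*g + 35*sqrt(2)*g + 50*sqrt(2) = (g + 2)*(g + 5)*(g + 5*sqrt(2))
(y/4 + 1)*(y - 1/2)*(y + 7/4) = y^3/4 + 21*y^2/16 + 33*y/32 - 7/8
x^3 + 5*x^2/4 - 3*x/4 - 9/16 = (x - 3/4)*(x + 1/2)*(x + 3/2)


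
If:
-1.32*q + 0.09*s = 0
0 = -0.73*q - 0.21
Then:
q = -0.29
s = -4.22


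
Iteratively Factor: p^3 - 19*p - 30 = (p - 5)*(p^2 + 5*p + 6) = (p - 5)*(p + 3)*(p + 2)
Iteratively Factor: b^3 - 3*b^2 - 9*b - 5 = (b + 1)*(b^2 - 4*b - 5) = (b - 5)*(b + 1)*(b + 1)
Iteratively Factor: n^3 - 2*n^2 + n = (n - 1)*(n^2 - n) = (n - 1)^2*(n)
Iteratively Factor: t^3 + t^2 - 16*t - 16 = (t - 4)*(t^2 + 5*t + 4) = (t - 4)*(t + 4)*(t + 1)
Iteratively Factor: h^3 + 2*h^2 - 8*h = (h)*(h^2 + 2*h - 8) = h*(h + 4)*(h - 2)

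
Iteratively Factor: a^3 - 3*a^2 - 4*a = (a + 1)*(a^2 - 4*a) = a*(a + 1)*(a - 4)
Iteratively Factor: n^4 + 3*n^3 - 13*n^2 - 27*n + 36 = (n + 4)*(n^3 - n^2 - 9*n + 9) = (n + 3)*(n + 4)*(n^2 - 4*n + 3) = (n - 3)*(n + 3)*(n + 4)*(n - 1)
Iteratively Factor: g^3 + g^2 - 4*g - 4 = (g - 2)*(g^2 + 3*g + 2) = (g - 2)*(g + 1)*(g + 2)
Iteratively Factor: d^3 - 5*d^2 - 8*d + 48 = (d - 4)*(d^2 - d - 12) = (d - 4)*(d + 3)*(d - 4)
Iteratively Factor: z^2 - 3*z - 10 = (z - 5)*(z + 2)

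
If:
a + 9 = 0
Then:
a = -9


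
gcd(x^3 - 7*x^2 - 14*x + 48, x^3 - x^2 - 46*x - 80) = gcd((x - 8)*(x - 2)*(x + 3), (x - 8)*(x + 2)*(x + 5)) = x - 8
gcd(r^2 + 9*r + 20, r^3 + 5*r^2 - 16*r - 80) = r^2 + 9*r + 20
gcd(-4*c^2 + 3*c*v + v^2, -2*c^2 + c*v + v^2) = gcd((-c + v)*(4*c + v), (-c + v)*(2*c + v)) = -c + v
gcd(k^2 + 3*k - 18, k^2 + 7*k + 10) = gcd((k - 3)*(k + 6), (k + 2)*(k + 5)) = 1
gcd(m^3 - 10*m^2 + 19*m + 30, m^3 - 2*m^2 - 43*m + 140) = m - 5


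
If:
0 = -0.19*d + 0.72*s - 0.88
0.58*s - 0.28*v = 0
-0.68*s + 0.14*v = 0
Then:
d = -4.63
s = 0.00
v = 0.00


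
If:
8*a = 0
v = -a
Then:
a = 0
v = 0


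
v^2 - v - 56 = (v - 8)*(v + 7)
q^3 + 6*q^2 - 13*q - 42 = (q - 3)*(q + 2)*(q + 7)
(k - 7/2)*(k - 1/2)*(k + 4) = k^3 - 57*k/4 + 7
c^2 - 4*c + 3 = (c - 3)*(c - 1)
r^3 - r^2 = r^2*(r - 1)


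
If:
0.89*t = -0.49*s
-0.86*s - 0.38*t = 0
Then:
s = 0.00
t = 0.00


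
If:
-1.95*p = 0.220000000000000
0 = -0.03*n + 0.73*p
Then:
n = -2.75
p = -0.11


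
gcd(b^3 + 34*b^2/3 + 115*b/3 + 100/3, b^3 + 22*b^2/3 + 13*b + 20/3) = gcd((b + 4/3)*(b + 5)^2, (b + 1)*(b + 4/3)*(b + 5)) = b^2 + 19*b/3 + 20/3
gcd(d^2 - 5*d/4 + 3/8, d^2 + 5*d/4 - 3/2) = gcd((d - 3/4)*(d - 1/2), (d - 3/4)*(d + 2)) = d - 3/4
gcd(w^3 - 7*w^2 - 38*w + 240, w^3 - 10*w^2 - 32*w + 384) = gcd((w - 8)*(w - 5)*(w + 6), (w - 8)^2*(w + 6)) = w^2 - 2*w - 48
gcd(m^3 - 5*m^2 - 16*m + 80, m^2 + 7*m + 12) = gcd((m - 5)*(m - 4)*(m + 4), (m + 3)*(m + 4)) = m + 4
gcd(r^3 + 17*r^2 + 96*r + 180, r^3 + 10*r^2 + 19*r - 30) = r^2 + 11*r + 30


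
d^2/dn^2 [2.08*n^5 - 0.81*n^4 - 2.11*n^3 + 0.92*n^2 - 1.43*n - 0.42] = 41.6*n^3 - 9.72*n^2 - 12.66*n + 1.84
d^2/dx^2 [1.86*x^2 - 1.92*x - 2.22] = 3.72000000000000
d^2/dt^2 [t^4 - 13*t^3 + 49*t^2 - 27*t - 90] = 12*t^2 - 78*t + 98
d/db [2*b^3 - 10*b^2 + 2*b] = 6*b^2 - 20*b + 2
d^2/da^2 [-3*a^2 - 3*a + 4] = -6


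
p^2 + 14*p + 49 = (p + 7)^2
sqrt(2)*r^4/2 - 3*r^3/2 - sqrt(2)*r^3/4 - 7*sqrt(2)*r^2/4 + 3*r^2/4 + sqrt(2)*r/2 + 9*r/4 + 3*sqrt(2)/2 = (r/2 + 1/2)*(r - 3/2)*(r - 2*sqrt(2))*(sqrt(2)*r + 1)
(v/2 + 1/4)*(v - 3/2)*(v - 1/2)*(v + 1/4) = v^4/2 - 5*v^3/8 - 5*v^2/16 + 5*v/32 + 3/64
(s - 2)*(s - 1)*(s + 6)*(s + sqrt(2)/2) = s^4 + sqrt(2)*s^3/2 + 3*s^3 - 16*s^2 + 3*sqrt(2)*s^2/2 - 8*sqrt(2)*s + 12*s + 6*sqrt(2)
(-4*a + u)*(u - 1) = -4*a*u + 4*a + u^2 - u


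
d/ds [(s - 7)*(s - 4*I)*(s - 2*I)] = 3*s^2 + s*(-14 - 12*I) - 8 + 42*I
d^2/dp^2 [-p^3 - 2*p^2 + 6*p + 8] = -6*p - 4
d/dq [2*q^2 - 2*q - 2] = 4*q - 2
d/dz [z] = 1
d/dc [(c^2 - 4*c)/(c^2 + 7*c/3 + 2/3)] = 3*(19*c^2 + 4*c - 8)/(9*c^4 + 42*c^3 + 61*c^2 + 28*c + 4)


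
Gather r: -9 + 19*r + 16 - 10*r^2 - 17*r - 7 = -10*r^2 + 2*r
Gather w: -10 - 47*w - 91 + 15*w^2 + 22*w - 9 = 15*w^2 - 25*w - 110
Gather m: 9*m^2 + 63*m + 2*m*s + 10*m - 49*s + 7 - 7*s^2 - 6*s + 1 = 9*m^2 + m*(2*s + 73) - 7*s^2 - 55*s + 8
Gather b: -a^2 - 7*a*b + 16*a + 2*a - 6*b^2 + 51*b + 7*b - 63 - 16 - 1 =-a^2 + 18*a - 6*b^2 + b*(58 - 7*a) - 80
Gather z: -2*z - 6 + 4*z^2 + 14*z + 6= 4*z^2 + 12*z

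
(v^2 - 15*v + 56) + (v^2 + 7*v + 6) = 2*v^2 - 8*v + 62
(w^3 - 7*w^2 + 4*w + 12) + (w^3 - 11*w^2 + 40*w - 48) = 2*w^3 - 18*w^2 + 44*w - 36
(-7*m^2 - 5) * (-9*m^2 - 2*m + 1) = 63*m^4 + 14*m^3 + 38*m^2 + 10*m - 5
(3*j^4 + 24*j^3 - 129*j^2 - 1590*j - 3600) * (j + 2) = 3*j^5 + 30*j^4 - 81*j^3 - 1848*j^2 - 6780*j - 7200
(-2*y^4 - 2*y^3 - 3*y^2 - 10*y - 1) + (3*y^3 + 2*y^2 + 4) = -2*y^4 + y^3 - y^2 - 10*y + 3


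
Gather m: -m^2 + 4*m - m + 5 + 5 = -m^2 + 3*m + 10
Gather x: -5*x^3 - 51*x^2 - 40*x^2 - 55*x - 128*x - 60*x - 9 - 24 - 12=-5*x^3 - 91*x^2 - 243*x - 45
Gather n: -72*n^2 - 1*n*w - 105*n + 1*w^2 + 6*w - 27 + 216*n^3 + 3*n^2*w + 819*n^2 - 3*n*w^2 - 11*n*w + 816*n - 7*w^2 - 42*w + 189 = 216*n^3 + n^2*(3*w + 747) + n*(-3*w^2 - 12*w + 711) - 6*w^2 - 36*w + 162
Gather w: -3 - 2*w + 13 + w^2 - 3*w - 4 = w^2 - 5*w + 6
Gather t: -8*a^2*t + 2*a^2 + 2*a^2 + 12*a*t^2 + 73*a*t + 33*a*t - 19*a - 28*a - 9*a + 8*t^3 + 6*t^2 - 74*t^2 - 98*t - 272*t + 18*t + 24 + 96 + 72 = 4*a^2 - 56*a + 8*t^3 + t^2*(12*a - 68) + t*(-8*a^2 + 106*a - 352) + 192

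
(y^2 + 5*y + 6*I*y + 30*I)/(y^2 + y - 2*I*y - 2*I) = (y^2 + y*(5 + 6*I) + 30*I)/(y^2 + y*(1 - 2*I) - 2*I)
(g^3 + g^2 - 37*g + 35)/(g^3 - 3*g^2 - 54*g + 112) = (g^2 - 6*g + 5)/(g^2 - 10*g + 16)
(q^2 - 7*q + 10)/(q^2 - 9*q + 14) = (q - 5)/(q - 7)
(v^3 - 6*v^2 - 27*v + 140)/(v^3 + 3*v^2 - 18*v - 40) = (v - 7)/(v + 2)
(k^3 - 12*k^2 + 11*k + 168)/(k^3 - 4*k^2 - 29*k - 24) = (k - 7)/(k + 1)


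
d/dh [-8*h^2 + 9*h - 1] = 9 - 16*h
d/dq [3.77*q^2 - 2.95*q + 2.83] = 7.54*q - 2.95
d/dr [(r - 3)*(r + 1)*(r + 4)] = 3*r^2 + 4*r - 11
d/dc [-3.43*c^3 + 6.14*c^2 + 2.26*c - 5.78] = -10.29*c^2 + 12.28*c + 2.26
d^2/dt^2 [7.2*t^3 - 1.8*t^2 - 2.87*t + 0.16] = 43.2*t - 3.6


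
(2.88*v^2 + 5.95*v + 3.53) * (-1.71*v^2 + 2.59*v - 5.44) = -4.9248*v^4 - 2.7153*v^3 - 6.293*v^2 - 23.2253*v - 19.2032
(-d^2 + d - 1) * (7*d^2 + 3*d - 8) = -7*d^4 + 4*d^3 + 4*d^2 - 11*d + 8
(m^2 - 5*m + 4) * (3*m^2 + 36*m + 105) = 3*m^4 + 21*m^3 - 63*m^2 - 381*m + 420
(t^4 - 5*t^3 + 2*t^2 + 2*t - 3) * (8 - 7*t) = -7*t^5 + 43*t^4 - 54*t^3 + 2*t^2 + 37*t - 24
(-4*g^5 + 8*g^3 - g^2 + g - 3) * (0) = 0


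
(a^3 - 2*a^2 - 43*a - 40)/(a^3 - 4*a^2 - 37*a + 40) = (a + 1)/(a - 1)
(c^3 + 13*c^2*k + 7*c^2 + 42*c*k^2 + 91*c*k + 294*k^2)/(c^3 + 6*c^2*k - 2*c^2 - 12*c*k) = (c^2 + 7*c*k + 7*c + 49*k)/(c*(c - 2))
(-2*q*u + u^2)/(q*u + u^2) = (-2*q + u)/(q + u)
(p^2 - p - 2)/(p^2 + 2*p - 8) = (p + 1)/(p + 4)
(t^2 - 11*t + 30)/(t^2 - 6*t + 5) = (t - 6)/(t - 1)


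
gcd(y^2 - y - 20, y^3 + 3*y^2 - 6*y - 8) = y + 4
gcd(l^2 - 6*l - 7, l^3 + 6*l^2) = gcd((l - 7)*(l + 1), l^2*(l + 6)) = 1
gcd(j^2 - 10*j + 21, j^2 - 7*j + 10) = 1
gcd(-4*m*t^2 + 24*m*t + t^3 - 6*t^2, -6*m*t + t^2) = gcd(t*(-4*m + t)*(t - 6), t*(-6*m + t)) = t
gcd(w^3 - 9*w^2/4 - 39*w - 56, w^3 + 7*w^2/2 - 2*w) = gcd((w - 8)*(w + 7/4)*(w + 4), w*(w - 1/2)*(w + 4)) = w + 4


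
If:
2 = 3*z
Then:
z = 2/3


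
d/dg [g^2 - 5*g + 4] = 2*g - 5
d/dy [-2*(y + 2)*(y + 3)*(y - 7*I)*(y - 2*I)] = -8*y^3 + y^2*(-30 + 54*I) + y*(32 + 180*I) + 140 + 108*I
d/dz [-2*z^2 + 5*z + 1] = 5 - 4*z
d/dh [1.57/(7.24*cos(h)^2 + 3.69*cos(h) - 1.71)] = (22.7336*cos(h) + 5.7933)*sin(h)/(7.24*cos(h)^2 + 3.69*cos(h) - 1.71)^2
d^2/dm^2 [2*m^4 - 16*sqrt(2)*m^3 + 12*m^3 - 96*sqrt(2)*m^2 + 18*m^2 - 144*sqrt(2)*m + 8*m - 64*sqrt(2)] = 24*m^2 - 96*sqrt(2)*m + 72*m - 192*sqrt(2) + 36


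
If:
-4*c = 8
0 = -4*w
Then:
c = -2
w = 0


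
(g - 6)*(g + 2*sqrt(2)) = g^2 - 6*g + 2*sqrt(2)*g - 12*sqrt(2)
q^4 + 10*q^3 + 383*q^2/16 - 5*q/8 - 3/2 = (q - 1/4)*(q + 1/4)*(q + 4)*(q + 6)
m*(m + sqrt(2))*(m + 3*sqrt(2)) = m^3 + 4*sqrt(2)*m^2 + 6*m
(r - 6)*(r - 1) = r^2 - 7*r + 6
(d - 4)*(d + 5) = d^2 + d - 20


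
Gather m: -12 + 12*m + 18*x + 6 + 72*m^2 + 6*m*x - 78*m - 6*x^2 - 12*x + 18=72*m^2 + m*(6*x - 66) - 6*x^2 + 6*x + 12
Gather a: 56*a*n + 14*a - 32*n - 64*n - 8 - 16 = a*(56*n + 14) - 96*n - 24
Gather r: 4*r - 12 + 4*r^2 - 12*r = 4*r^2 - 8*r - 12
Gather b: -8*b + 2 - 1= 1 - 8*b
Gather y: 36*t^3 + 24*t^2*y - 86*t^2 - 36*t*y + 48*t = 36*t^3 - 86*t^2 + 48*t + y*(24*t^2 - 36*t)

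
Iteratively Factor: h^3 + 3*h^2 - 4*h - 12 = (h + 3)*(h^2 - 4) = (h + 2)*(h + 3)*(h - 2)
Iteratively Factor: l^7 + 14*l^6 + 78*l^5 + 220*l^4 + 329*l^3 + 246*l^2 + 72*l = (l + 4)*(l^6 + 10*l^5 + 38*l^4 + 68*l^3 + 57*l^2 + 18*l) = l*(l + 4)*(l^5 + 10*l^4 + 38*l^3 + 68*l^2 + 57*l + 18) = l*(l + 2)*(l + 4)*(l^4 + 8*l^3 + 22*l^2 + 24*l + 9) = l*(l + 1)*(l + 2)*(l + 4)*(l^3 + 7*l^2 + 15*l + 9) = l*(l + 1)*(l + 2)*(l + 3)*(l + 4)*(l^2 + 4*l + 3) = l*(l + 1)^2*(l + 2)*(l + 3)*(l + 4)*(l + 3)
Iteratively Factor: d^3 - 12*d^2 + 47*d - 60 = (d - 5)*(d^2 - 7*d + 12) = (d - 5)*(d - 3)*(d - 4)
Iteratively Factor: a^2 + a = (a)*(a + 1)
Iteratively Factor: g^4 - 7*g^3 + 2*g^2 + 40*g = (g - 5)*(g^3 - 2*g^2 - 8*g) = (g - 5)*(g - 4)*(g^2 + 2*g) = g*(g - 5)*(g - 4)*(g + 2)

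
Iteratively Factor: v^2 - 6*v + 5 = (v - 5)*(v - 1)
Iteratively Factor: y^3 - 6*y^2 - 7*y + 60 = (y - 4)*(y^2 - 2*y - 15) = (y - 5)*(y - 4)*(y + 3)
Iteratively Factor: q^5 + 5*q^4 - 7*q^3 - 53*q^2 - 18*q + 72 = (q + 4)*(q^4 + q^3 - 11*q^2 - 9*q + 18) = (q + 2)*(q + 4)*(q^3 - q^2 - 9*q + 9) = (q - 3)*(q + 2)*(q + 4)*(q^2 + 2*q - 3) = (q - 3)*(q - 1)*(q + 2)*(q + 4)*(q + 3)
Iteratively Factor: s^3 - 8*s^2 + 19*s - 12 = (s - 4)*(s^2 - 4*s + 3) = (s - 4)*(s - 3)*(s - 1)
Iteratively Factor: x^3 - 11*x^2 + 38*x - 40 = (x - 2)*(x^2 - 9*x + 20) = (x - 5)*(x - 2)*(x - 4)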